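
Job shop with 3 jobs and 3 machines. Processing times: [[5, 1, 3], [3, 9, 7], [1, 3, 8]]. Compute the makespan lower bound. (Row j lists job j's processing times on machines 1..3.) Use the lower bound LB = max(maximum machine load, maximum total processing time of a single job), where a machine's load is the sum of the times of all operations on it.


Machine loads:
  Machine 1: 5 + 3 + 1 = 9
  Machine 2: 1 + 9 + 3 = 13
  Machine 3: 3 + 7 + 8 = 18
Max machine load = 18
Job totals:
  Job 1: 9
  Job 2: 19
  Job 3: 12
Max job total = 19
Lower bound = max(18, 19) = 19

19


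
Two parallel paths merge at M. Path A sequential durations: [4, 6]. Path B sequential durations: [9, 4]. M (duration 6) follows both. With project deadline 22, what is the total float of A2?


Forward pass: ES(A2) = sum of predecessors on chain A = 4
EF = ES + duration = 4 + 6 = 10
Backward pass: LF(M) = deadline = 22; LS(M) = 22 - 6 = 16
LF(A2) = LS(M) - sum(successors on chain A) = 16 - 0 = 16
LS = LF - duration = 16 - 6 = 10
Total float = LS - ES = 10 - 4 = 6

6


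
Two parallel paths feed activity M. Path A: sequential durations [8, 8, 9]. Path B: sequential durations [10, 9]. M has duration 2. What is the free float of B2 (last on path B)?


ES(B2) = sum of predecessors on chain B = 10
EF(B2) = ES + duration = 10 + 9 = 19
Successor of B2 is M. ES(M) = max(sum(A), sum(B)) = max(25, 19) = 25
Free float = ES(successor) - EF(current) = 25 - 19 = 6

6


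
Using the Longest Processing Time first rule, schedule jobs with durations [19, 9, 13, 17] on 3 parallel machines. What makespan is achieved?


Sort jobs in decreasing order (LPT): [19, 17, 13, 9]
Assign each job to the least loaded machine:
  Machine 1: jobs [19], load = 19
  Machine 2: jobs [17], load = 17
  Machine 3: jobs [13, 9], load = 22
Makespan = max load = 22

22


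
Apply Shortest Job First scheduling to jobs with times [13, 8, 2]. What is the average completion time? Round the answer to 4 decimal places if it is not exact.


SJF order (ascending): [2, 8, 13]
Completion times:
  Job 1: burst=2, C=2
  Job 2: burst=8, C=10
  Job 3: burst=13, C=23
Average completion = 35/3 = 11.6667

11.6667


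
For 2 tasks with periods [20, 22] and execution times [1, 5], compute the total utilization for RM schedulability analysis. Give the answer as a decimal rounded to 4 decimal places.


Compute individual utilizations (exact fractions):
  Task 1: C/T = 1/20 (approx. 0.05)
  Task 2: C/T = 5/22 (approx. 0.2273)
Total utilization U = 1/20 + 5/22 = 61/220
Rounded to 4 decimal places: U = 0.2773
RM (Liu & Layland) bound for 2 tasks = 0.828427; compare with U = 61/220 (approx. 0.277273)
U <= bound, so schedulable by RM sufficient condition.

0.2773


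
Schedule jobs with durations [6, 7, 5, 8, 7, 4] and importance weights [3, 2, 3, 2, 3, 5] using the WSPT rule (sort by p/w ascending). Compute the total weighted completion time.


Compute p/w ratios and sort ascending (WSPT): [(4, 5), (5, 3), (6, 3), (7, 3), (7, 2), (8, 2)]
Compute weighted completion times:
  Job (p=4,w=5): C=4, w*C=5*4=20
  Job (p=5,w=3): C=9, w*C=3*9=27
  Job (p=6,w=3): C=15, w*C=3*15=45
  Job (p=7,w=3): C=22, w*C=3*22=66
  Job (p=7,w=2): C=29, w*C=2*29=58
  Job (p=8,w=2): C=37, w*C=2*37=74
Total weighted completion time = 290

290


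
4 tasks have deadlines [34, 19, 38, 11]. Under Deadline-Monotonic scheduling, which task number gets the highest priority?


Sort tasks by relative deadline (ascending):
  Task 4: deadline = 11
  Task 2: deadline = 19
  Task 1: deadline = 34
  Task 3: deadline = 38
Priority order (highest first): [4, 2, 1, 3]
Highest priority task = 4

4


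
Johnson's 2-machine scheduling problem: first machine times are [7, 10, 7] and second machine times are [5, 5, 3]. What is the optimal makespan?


Apply Johnson's rule:
  Group 1 (a <= b): []
  Group 2 (a > b): [(1, 7, 5), (2, 10, 5), (3, 7, 3)]
Optimal job order: [1, 2, 3]
Schedule:
  Job 1: M1 done at 7, M2 done at 12
  Job 2: M1 done at 17, M2 done at 22
  Job 3: M1 done at 24, M2 done at 27
Makespan = 27

27


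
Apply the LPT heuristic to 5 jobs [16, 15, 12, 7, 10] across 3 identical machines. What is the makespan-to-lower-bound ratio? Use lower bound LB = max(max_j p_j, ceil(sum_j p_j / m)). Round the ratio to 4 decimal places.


LPT order: [16, 15, 12, 10, 7]
Machine loads after assignment: [16, 22, 22]
LPT makespan = 22
Lower bound = max(max_job, ceil(total/3)) = max(16, 20) = 20
Ratio = 22 / 20 = 1.1

1.1


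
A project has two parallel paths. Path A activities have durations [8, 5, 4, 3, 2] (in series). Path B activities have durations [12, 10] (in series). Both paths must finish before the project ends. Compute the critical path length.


Path A total = 8 + 5 + 4 + 3 + 2 = 22
Path B total = 12 + 10 = 22
Critical path = longest path = max(22, 22) = 22

22


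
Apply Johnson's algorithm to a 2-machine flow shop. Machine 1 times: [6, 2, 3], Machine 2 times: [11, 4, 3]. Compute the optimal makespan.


Apply Johnson's rule:
  Group 1 (a <= b): [(2, 2, 4), (3, 3, 3), (1, 6, 11)]
  Group 2 (a > b): []
Optimal job order: [2, 3, 1]
Schedule:
  Job 2: M1 done at 2, M2 done at 6
  Job 3: M1 done at 5, M2 done at 9
  Job 1: M1 done at 11, M2 done at 22
Makespan = 22

22


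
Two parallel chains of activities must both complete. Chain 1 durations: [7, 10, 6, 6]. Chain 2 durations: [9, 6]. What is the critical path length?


Path A total = 7 + 10 + 6 + 6 = 29
Path B total = 9 + 6 = 15
Critical path = longest path = max(29, 15) = 29

29


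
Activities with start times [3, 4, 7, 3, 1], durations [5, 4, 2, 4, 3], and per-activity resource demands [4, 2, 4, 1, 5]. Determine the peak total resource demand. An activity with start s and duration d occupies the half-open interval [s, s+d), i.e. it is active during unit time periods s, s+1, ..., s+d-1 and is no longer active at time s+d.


Each activity i is active on [start_i, start_i + duration_i).
Compute total resource usage per time slot:
  t=0: active resources = [], total = 0
  t=1: active resources = [5], total = 5
  t=2: active resources = [5], total = 5
  t=3: active resources = [4, 1, 5], total = 10
  t=4: active resources = [4, 2, 1], total = 7
  t=5: active resources = [4, 2, 1], total = 7
  t=6: active resources = [4, 2, 1], total = 7
  t=7: active resources = [4, 2, 4], total = 10
  t=8: active resources = [4], total = 4
Peak resource demand = 10

10


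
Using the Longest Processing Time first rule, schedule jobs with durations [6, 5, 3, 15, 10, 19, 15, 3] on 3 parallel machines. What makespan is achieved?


Sort jobs in decreasing order (LPT): [19, 15, 15, 10, 6, 5, 3, 3]
Assign each job to the least loaded machine:
  Machine 1: jobs [19, 5, 3], load = 27
  Machine 2: jobs [15, 10], load = 25
  Machine 3: jobs [15, 6, 3], load = 24
Makespan = max load = 27

27


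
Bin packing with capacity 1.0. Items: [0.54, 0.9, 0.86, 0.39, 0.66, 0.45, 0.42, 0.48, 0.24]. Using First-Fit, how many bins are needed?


Place items sequentially using First-Fit:
  Item 0.54 -> new Bin 1
  Item 0.9 -> new Bin 2
  Item 0.86 -> new Bin 3
  Item 0.39 -> Bin 1 (now 0.93)
  Item 0.66 -> new Bin 4
  Item 0.45 -> new Bin 5
  Item 0.42 -> Bin 5 (now 0.87)
  Item 0.48 -> new Bin 6
  Item 0.24 -> Bin 4 (now 0.9)
Total bins used = 6

6


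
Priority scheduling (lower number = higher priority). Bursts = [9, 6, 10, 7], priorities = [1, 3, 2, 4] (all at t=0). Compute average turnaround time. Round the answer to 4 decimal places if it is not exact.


Sort by priority (ascending = highest first):
Order: [(1, 9), (2, 10), (3, 6), (4, 7)]
Completion times:
  Priority 1, burst=9, C=9
  Priority 2, burst=10, C=19
  Priority 3, burst=6, C=25
  Priority 4, burst=7, C=32
Average turnaround = 85/4 = 21.25

21.25


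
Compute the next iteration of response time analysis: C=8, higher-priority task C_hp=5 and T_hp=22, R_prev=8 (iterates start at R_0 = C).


R_next = C + ceil(R_prev / T_hp) * C_hp
ceil(8 / 22) = ceil(0.3636) = 1
Interference = 1 * 5 = 5
R_next = 8 + 5 = 13

13


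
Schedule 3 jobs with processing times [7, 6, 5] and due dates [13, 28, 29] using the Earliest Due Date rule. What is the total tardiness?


Sort by due date (EDD order): [(7, 13), (6, 28), (5, 29)]
Compute completion times and tardiness:
  Job 1: p=7, d=13, C=7, tardiness=max(0,7-13)=0
  Job 2: p=6, d=28, C=13, tardiness=max(0,13-28)=0
  Job 3: p=5, d=29, C=18, tardiness=max(0,18-29)=0
Total tardiness = 0

0


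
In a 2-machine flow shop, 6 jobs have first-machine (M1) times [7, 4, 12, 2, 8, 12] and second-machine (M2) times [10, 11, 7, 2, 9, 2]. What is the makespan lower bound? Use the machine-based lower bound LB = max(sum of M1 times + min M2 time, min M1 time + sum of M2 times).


LB1 = sum(M1 times) + min(M2 times) = 45 + 2 = 47
LB2 = min(M1 times) + sum(M2 times) = 2 + 41 = 43
Lower bound = max(LB1, LB2) = max(47, 43) = 47

47


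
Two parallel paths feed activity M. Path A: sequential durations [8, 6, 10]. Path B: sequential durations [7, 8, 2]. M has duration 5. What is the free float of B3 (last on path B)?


ES(B3) = sum of predecessors on chain B = 15
EF(B3) = ES + duration = 15 + 2 = 17
Successor of B3 is M. ES(M) = max(sum(A), sum(B)) = max(24, 17) = 24
Free float = ES(successor) - EF(current) = 24 - 17 = 7

7


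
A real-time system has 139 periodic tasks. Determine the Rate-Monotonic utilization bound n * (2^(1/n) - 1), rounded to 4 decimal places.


Compute 2^(1/139) = 1.0049991245
Subtract 1: 1.0049991245 - 1 = 0.0049991245
Multiply by n: 139 * 0.0049991245 = 0.6948783055
Round to 4 dp: 0.6949

0.6949


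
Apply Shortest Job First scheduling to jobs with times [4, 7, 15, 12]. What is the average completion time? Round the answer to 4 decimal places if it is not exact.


SJF order (ascending): [4, 7, 12, 15]
Completion times:
  Job 1: burst=4, C=4
  Job 2: burst=7, C=11
  Job 3: burst=12, C=23
  Job 4: burst=15, C=38
Average completion = 76/4 = 19.0

19.0


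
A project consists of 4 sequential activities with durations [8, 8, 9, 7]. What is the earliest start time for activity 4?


Activity 4 starts after activities 1 through 3 complete.
Predecessor durations: [8, 8, 9]
ES = 8 + 8 + 9 = 25

25


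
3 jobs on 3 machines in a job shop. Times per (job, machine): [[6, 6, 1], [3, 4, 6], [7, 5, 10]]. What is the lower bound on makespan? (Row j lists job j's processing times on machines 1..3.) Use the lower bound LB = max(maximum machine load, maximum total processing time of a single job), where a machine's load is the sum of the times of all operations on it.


Machine loads:
  Machine 1: 6 + 3 + 7 = 16
  Machine 2: 6 + 4 + 5 = 15
  Machine 3: 1 + 6 + 10 = 17
Max machine load = 17
Job totals:
  Job 1: 13
  Job 2: 13
  Job 3: 22
Max job total = 22
Lower bound = max(17, 22) = 22

22


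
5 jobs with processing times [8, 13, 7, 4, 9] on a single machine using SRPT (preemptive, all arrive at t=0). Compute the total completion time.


Since all jobs arrive at t=0, SRPT equals SPT ordering.
SPT order: [4, 7, 8, 9, 13]
Completion times:
  Job 1: p=4, C=4
  Job 2: p=7, C=11
  Job 3: p=8, C=19
  Job 4: p=9, C=28
  Job 5: p=13, C=41
Total completion time = 4 + 11 + 19 + 28 + 41 = 103

103


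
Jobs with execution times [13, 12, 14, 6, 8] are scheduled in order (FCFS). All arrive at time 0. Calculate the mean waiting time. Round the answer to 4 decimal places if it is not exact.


FCFS order (as given): [13, 12, 14, 6, 8]
Waiting times:
  Job 1: wait = 0
  Job 2: wait = 13
  Job 3: wait = 25
  Job 4: wait = 39
  Job 5: wait = 45
Sum of waiting times = 122
Average waiting time = 122/5 = 24.4

24.4


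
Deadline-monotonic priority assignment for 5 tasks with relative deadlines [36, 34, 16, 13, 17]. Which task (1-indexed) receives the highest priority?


Sort tasks by relative deadline (ascending):
  Task 4: deadline = 13
  Task 3: deadline = 16
  Task 5: deadline = 17
  Task 2: deadline = 34
  Task 1: deadline = 36
Priority order (highest first): [4, 3, 5, 2, 1]
Highest priority task = 4

4


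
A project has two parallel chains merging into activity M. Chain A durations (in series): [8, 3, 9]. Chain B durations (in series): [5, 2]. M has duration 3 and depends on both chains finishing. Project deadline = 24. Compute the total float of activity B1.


Forward pass: ES(B1) = sum of predecessors on chain B = 0
EF = ES + duration = 0 + 5 = 5
Backward pass: LF(M) = deadline = 24; LS(M) = 24 - 3 = 21
LF(B1) = LS(M) - sum(successors on chain B) = 21 - 2 = 19
LS = LF - duration = 19 - 5 = 14
Total float = LS - ES = 14 - 0 = 14

14


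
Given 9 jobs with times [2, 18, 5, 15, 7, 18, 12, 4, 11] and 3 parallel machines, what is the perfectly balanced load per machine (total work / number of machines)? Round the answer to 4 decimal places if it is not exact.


Total processing time = 2 + 18 + 5 + 15 + 7 + 18 + 12 + 4 + 11 = 92
Number of machines = 3
Ideal balanced load = 92 / 3 = 30.6667

30.6667


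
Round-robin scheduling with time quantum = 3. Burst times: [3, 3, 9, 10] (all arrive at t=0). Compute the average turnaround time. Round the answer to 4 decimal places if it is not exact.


Time quantum = 3
Execution trace:
  J1 runs 3 units, time = 3
  J2 runs 3 units, time = 6
  J3 runs 3 units, time = 9
  J4 runs 3 units, time = 12
  J3 runs 3 units, time = 15
  J4 runs 3 units, time = 18
  J3 runs 3 units, time = 21
  J4 runs 3 units, time = 24
  J4 runs 1 units, time = 25
Finish times: [3, 6, 21, 25]
Average turnaround = 55/4 = 13.75

13.75


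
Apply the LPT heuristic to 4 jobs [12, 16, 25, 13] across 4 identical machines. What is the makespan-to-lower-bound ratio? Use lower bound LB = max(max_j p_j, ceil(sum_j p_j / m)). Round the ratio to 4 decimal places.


LPT order: [25, 16, 13, 12]
Machine loads after assignment: [25, 16, 13, 12]
LPT makespan = 25
Lower bound = max(max_job, ceil(total/4)) = max(25, 17) = 25
Ratio = 25 / 25 = 1.0

1.0


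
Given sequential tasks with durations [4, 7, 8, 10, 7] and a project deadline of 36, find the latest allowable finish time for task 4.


LF(activity 4) = deadline - sum of successor durations
Successors: activities 5 through 5 with durations [7]
Sum of successor durations = 7
LF = 36 - 7 = 29

29


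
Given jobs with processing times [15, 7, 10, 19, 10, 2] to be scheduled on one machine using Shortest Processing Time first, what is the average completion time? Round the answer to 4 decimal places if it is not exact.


Sort jobs by processing time (SPT order): [2, 7, 10, 10, 15, 19]
Compute completion times sequentially:
  Job 1: processing = 2, completes at 2
  Job 2: processing = 7, completes at 9
  Job 3: processing = 10, completes at 19
  Job 4: processing = 10, completes at 29
  Job 5: processing = 15, completes at 44
  Job 6: processing = 19, completes at 63
Sum of completion times = 166
Average completion time = 166/6 = 27.6667

27.6667


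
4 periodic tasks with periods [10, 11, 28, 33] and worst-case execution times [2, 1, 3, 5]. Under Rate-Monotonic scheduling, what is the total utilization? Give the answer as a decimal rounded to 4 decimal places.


Compute individual utilizations (exact fractions):
  Task 1: C/T = 2/10 = 1/5 (approx. 0.2)
  Task 2: C/T = 1/11 (approx. 0.0909)
  Task 3: C/T = 3/28 (approx. 0.1071)
  Task 4: C/T = 5/33 (approx. 0.1515)
Total utilization U = 1/5 + 1/11 + 3/28 + 5/33 = 2539/4620
Rounded to 4 decimal places: U = 0.5496
RM (Liu & Layland) bound for 4 tasks = 0.756828; compare with U = 2539/4620 (approx. 0.549567)
U <= bound, so schedulable by RM sufficient condition.

0.5496


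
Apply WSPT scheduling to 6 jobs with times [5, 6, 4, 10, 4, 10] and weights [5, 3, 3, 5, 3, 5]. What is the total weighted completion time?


Compute p/w ratios and sort ascending (WSPT): [(5, 5), (4, 3), (4, 3), (6, 3), (10, 5), (10, 5)]
Compute weighted completion times:
  Job (p=5,w=5): C=5, w*C=5*5=25
  Job (p=4,w=3): C=9, w*C=3*9=27
  Job (p=4,w=3): C=13, w*C=3*13=39
  Job (p=6,w=3): C=19, w*C=3*19=57
  Job (p=10,w=5): C=29, w*C=5*29=145
  Job (p=10,w=5): C=39, w*C=5*39=195
Total weighted completion time = 488

488


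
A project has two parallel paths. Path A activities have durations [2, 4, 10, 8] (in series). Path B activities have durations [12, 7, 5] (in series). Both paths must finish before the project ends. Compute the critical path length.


Path A total = 2 + 4 + 10 + 8 = 24
Path B total = 12 + 7 + 5 = 24
Critical path = longest path = max(24, 24) = 24

24


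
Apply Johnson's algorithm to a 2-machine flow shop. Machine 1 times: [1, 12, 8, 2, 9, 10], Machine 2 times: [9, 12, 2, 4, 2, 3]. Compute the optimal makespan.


Apply Johnson's rule:
  Group 1 (a <= b): [(1, 1, 9), (4, 2, 4), (2, 12, 12)]
  Group 2 (a > b): [(6, 10, 3), (3, 8, 2), (5, 9, 2)]
Optimal job order: [1, 4, 2, 6, 3, 5]
Schedule:
  Job 1: M1 done at 1, M2 done at 10
  Job 4: M1 done at 3, M2 done at 14
  Job 2: M1 done at 15, M2 done at 27
  Job 6: M1 done at 25, M2 done at 30
  Job 3: M1 done at 33, M2 done at 35
  Job 5: M1 done at 42, M2 done at 44
Makespan = 44

44


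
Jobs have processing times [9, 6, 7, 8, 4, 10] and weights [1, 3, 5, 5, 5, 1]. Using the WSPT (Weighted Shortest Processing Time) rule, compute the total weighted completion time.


Compute p/w ratios and sort ascending (WSPT): [(4, 5), (7, 5), (8, 5), (6, 3), (9, 1), (10, 1)]
Compute weighted completion times:
  Job (p=4,w=5): C=4, w*C=5*4=20
  Job (p=7,w=5): C=11, w*C=5*11=55
  Job (p=8,w=5): C=19, w*C=5*19=95
  Job (p=6,w=3): C=25, w*C=3*25=75
  Job (p=9,w=1): C=34, w*C=1*34=34
  Job (p=10,w=1): C=44, w*C=1*44=44
Total weighted completion time = 323

323


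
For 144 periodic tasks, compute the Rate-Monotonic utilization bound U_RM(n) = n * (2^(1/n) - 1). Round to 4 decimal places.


Compute 2^(1/144) = 1.0048251257
Subtract 1: 1.0048251257 - 1 = 0.0048251257
Multiply by n: 144 * 0.0048251257 = 0.6948181008
Round to 4 dp: 0.6948

0.6948


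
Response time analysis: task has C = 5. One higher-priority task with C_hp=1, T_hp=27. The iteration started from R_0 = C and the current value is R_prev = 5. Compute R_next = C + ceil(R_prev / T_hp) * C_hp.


R_next = C + ceil(R_prev / T_hp) * C_hp
ceil(5 / 27) = ceil(0.1852) = 1
Interference = 1 * 1 = 1
R_next = 5 + 1 = 6

6


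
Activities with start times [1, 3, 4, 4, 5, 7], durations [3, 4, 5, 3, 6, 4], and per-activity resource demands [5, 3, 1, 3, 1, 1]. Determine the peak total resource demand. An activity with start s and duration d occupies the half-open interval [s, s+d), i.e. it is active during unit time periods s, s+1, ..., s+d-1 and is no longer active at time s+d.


Each activity i is active on [start_i, start_i + duration_i).
Compute total resource usage per time slot:
  t=0: active resources = [], total = 0
  t=1: active resources = [5], total = 5
  t=2: active resources = [5], total = 5
  t=3: active resources = [5, 3], total = 8
  t=4: active resources = [3, 1, 3], total = 7
  t=5: active resources = [3, 1, 3, 1], total = 8
  t=6: active resources = [3, 1, 3, 1], total = 8
  t=7: active resources = [1, 1, 1], total = 3
  t=8: active resources = [1, 1, 1], total = 3
  t=9: active resources = [1, 1], total = 2
  t=10: active resources = [1, 1], total = 2
Peak resource demand = 8

8


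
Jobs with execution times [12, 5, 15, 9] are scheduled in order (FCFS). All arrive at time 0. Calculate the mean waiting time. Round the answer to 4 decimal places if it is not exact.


FCFS order (as given): [12, 5, 15, 9]
Waiting times:
  Job 1: wait = 0
  Job 2: wait = 12
  Job 3: wait = 17
  Job 4: wait = 32
Sum of waiting times = 61
Average waiting time = 61/4 = 15.25

15.25


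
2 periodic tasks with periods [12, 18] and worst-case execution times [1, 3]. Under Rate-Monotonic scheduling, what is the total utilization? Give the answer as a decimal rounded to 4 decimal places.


Compute individual utilizations (exact fractions):
  Task 1: C/T = 1/12 (approx. 0.0833)
  Task 2: C/T = 3/18 = 1/6 (approx. 0.1667)
Total utilization U = 1/12 + 1/6 = 1/4
Rounded to 4 decimal places: U = 0.2500
RM (Liu & Layland) bound for 2 tasks = 0.828427; compare with U = 1/4 (approx. 0.250000)
U <= bound, so schedulable by RM sufficient condition.

0.2500


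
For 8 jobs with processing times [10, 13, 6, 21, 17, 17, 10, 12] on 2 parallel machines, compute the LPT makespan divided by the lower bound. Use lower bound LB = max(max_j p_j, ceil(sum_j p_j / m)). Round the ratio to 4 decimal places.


LPT order: [21, 17, 17, 13, 12, 10, 10, 6]
Machine loads after assignment: [52, 54]
LPT makespan = 54
Lower bound = max(max_job, ceil(total/2)) = max(21, 53) = 53
Ratio = 54 / 53 = 1.0189

1.0189


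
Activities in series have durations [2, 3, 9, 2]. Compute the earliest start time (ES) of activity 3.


Activity 3 starts after activities 1 through 2 complete.
Predecessor durations: [2, 3]
ES = 2 + 3 = 5

5


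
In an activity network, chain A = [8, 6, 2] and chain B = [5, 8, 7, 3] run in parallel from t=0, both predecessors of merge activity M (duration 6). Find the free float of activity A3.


ES(A3) = sum of predecessors on chain A = 14
EF(A3) = ES + duration = 14 + 2 = 16
Successor of A3 is M. ES(M) = max(sum(A), sum(B)) = max(16, 23) = 23
Free float = ES(successor) - EF(current) = 23 - 16 = 7

7


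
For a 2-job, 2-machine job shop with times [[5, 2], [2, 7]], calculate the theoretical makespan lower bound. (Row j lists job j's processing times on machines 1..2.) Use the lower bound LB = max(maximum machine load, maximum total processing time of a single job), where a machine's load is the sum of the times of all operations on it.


Machine loads:
  Machine 1: 5 + 2 = 7
  Machine 2: 2 + 7 = 9
Max machine load = 9
Job totals:
  Job 1: 7
  Job 2: 9
Max job total = 9
Lower bound = max(9, 9) = 9

9


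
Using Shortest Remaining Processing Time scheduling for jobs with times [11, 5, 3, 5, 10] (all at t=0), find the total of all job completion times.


Since all jobs arrive at t=0, SRPT equals SPT ordering.
SPT order: [3, 5, 5, 10, 11]
Completion times:
  Job 1: p=3, C=3
  Job 2: p=5, C=8
  Job 3: p=5, C=13
  Job 4: p=10, C=23
  Job 5: p=11, C=34
Total completion time = 3 + 8 + 13 + 23 + 34 = 81

81


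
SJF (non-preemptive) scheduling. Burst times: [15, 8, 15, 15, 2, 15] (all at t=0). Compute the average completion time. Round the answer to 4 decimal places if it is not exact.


SJF order (ascending): [2, 8, 15, 15, 15, 15]
Completion times:
  Job 1: burst=2, C=2
  Job 2: burst=8, C=10
  Job 3: burst=15, C=25
  Job 4: burst=15, C=40
  Job 5: burst=15, C=55
  Job 6: burst=15, C=70
Average completion = 202/6 = 33.6667

33.6667


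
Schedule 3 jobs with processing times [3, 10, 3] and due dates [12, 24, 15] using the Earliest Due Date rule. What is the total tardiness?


Sort by due date (EDD order): [(3, 12), (3, 15), (10, 24)]
Compute completion times and tardiness:
  Job 1: p=3, d=12, C=3, tardiness=max(0,3-12)=0
  Job 2: p=3, d=15, C=6, tardiness=max(0,6-15)=0
  Job 3: p=10, d=24, C=16, tardiness=max(0,16-24)=0
Total tardiness = 0

0


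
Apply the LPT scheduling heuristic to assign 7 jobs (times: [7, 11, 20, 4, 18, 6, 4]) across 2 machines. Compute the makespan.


Sort jobs in decreasing order (LPT): [20, 18, 11, 7, 6, 4, 4]
Assign each job to the least loaded machine:
  Machine 1: jobs [20, 7, 6, 4], load = 37
  Machine 2: jobs [18, 11, 4], load = 33
Makespan = max load = 37

37


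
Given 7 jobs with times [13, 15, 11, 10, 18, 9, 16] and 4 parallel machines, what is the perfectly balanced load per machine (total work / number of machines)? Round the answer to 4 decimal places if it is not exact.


Total processing time = 13 + 15 + 11 + 10 + 18 + 9 + 16 = 92
Number of machines = 4
Ideal balanced load = 92 / 4 = 23.0

23.0


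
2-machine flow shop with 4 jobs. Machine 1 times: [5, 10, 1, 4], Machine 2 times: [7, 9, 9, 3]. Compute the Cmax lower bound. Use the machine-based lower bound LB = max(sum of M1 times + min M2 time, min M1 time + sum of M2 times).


LB1 = sum(M1 times) + min(M2 times) = 20 + 3 = 23
LB2 = min(M1 times) + sum(M2 times) = 1 + 28 = 29
Lower bound = max(LB1, LB2) = max(23, 29) = 29

29


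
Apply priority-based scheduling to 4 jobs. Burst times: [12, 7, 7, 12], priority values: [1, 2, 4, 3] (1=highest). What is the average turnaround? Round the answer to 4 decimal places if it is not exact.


Sort by priority (ascending = highest first):
Order: [(1, 12), (2, 7), (3, 12), (4, 7)]
Completion times:
  Priority 1, burst=12, C=12
  Priority 2, burst=7, C=19
  Priority 3, burst=12, C=31
  Priority 4, burst=7, C=38
Average turnaround = 100/4 = 25.0

25.0


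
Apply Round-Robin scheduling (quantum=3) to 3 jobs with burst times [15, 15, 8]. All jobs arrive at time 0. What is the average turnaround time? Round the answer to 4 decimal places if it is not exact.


Time quantum = 3
Execution trace:
  J1 runs 3 units, time = 3
  J2 runs 3 units, time = 6
  J3 runs 3 units, time = 9
  J1 runs 3 units, time = 12
  J2 runs 3 units, time = 15
  J3 runs 3 units, time = 18
  J1 runs 3 units, time = 21
  J2 runs 3 units, time = 24
  J3 runs 2 units, time = 26
  J1 runs 3 units, time = 29
  J2 runs 3 units, time = 32
  J1 runs 3 units, time = 35
  J2 runs 3 units, time = 38
Finish times: [35, 38, 26]
Average turnaround = 99/3 = 33.0

33.0


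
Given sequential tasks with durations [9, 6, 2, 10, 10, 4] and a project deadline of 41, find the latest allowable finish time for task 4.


LF(activity 4) = deadline - sum of successor durations
Successors: activities 5 through 6 with durations [10, 4]
Sum of successor durations = 14
LF = 41 - 14 = 27

27


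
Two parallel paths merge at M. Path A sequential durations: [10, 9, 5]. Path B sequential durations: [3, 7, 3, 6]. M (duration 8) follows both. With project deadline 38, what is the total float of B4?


Forward pass: ES(B4) = sum of predecessors on chain B = 13
EF = ES + duration = 13 + 6 = 19
Backward pass: LF(M) = deadline = 38; LS(M) = 38 - 8 = 30
LF(B4) = LS(M) - sum(successors on chain B) = 30 - 0 = 30
LS = LF - duration = 30 - 6 = 24
Total float = LS - ES = 24 - 13 = 11

11


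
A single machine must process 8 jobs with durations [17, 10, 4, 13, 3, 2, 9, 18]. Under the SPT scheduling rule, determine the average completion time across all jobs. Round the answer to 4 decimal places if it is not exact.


Sort jobs by processing time (SPT order): [2, 3, 4, 9, 10, 13, 17, 18]
Compute completion times sequentially:
  Job 1: processing = 2, completes at 2
  Job 2: processing = 3, completes at 5
  Job 3: processing = 4, completes at 9
  Job 4: processing = 9, completes at 18
  Job 5: processing = 10, completes at 28
  Job 6: processing = 13, completes at 41
  Job 7: processing = 17, completes at 58
  Job 8: processing = 18, completes at 76
Sum of completion times = 237
Average completion time = 237/8 = 29.625

29.625


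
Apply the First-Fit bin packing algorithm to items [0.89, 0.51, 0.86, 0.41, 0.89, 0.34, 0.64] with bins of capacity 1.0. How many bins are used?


Place items sequentially using First-Fit:
  Item 0.89 -> new Bin 1
  Item 0.51 -> new Bin 2
  Item 0.86 -> new Bin 3
  Item 0.41 -> Bin 2 (now 0.92)
  Item 0.89 -> new Bin 4
  Item 0.34 -> new Bin 5
  Item 0.64 -> Bin 5 (now 0.98)
Total bins used = 5

5


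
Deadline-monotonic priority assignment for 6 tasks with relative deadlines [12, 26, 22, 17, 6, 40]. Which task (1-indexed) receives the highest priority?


Sort tasks by relative deadline (ascending):
  Task 5: deadline = 6
  Task 1: deadline = 12
  Task 4: deadline = 17
  Task 3: deadline = 22
  Task 2: deadline = 26
  Task 6: deadline = 40
Priority order (highest first): [5, 1, 4, 3, 2, 6]
Highest priority task = 5

5


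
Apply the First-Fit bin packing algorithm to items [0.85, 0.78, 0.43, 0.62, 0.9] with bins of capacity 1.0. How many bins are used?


Place items sequentially using First-Fit:
  Item 0.85 -> new Bin 1
  Item 0.78 -> new Bin 2
  Item 0.43 -> new Bin 3
  Item 0.62 -> new Bin 4
  Item 0.9 -> new Bin 5
Total bins used = 5

5


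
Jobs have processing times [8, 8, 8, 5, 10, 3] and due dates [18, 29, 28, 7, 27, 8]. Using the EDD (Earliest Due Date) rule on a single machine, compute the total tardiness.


Sort by due date (EDD order): [(5, 7), (3, 8), (8, 18), (10, 27), (8, 28), (8, 29)]
Compute completion times and tardiness:
  Job 1: p=5, d=7, C=5, tardiness=max(0,5-7)=0
  Job 2: p=3, d=8, C=8, tardiness=max(0,8-8)=0
  Job 3: p=8, d=18, C=16, tardiness=max(0,16-18)=0
  Job 4: p=10, d=27, C=26, tardiness=max(0,26-27)=0
  Job 5: p=8, d=28, C=34, tardiness=max(0,34-28)=6
  Job 6: p=8, d=29, C=42, tardiness=max(0,42-29)=13
Total tardiness = 19

19


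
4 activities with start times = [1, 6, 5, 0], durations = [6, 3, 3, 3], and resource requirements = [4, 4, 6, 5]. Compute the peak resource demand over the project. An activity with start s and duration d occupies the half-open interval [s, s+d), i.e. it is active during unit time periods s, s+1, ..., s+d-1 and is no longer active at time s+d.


Each activity i is active on [start_i, start_i + duration_i).
Compute total resource usage per time slot:
  t=0: active resources = [5], total = 5
  t=1: active resources = [4, 5], total = 9
  t=2: active resources = [4, 5], total = 9
  t=3: active resources = [4], total = 4
  t=4: active resources = [4], total = 4
  t=5: active resources = [4, 6], total = 10
  t=6: active resources = [4, 4, 6], total = 14
  t=7: active resources = [4, 6], total = 10
  t=8: active resources = [4], total = 4
Peak resource demand = 14

14


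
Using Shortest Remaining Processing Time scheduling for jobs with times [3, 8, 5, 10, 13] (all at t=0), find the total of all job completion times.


Since all jobs arrive at t=0, SRPT equals SPT ordering.
SPT order: [3, 5, 8, 10, 13]
Completion times:
  Job 1: p=3, C=3
  Job 2: p=5, C=8
  Job 3: p=8, C=16
  Job 4: p=10, C=26
  Job 5: p=13, C=39
Total completion time = 3 + 8 + 16 + 26 + 39 = 92

92


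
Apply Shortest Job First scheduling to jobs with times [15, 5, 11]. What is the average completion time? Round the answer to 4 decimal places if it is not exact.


SJF order (ascending): [5, 11, 15]
Completion times:
  Job 1: burst=5, C=5
  Job 2: burst=11, C=16
  Job 3: burst=15, C=31
Average completion = 52/3 = 17.3333

17.3333


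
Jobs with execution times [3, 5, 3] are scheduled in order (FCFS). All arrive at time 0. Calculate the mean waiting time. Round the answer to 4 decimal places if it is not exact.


FCFS order (as given): [3, 5, 3]
Waiting times:
  Job 1: wait = 0
  Job 2: wait = 3
  Job 3: wait = 8
Sum of waiting times = 11
Average waiting time = 11/3 = 3.6667

3.6667


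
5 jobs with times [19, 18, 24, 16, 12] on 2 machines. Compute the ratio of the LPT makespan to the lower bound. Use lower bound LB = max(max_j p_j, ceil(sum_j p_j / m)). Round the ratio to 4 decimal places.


LPT order: [24, 19, 18, 16, 12]
Machine loads after assignment: [40, 49]
LPT makespan = 49
Lower bound = max(max_job, ceil(total/2)) = max(24, 45) = 45
Ratio = 49 / 45 = 1.0889

1.0889


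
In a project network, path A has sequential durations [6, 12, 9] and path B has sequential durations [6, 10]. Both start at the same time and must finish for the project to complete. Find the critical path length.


Path A total = 6 + 12 + 9 = 27
Path B total = 6 + 10 = 16
Critical path = longest path = max(27, 16) = 27

27


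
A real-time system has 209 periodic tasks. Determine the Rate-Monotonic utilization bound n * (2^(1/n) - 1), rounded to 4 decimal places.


Compute 2^(1/209) = 1.0033219993
Subtract 1: 1.0033219993 - 1 = 0.0033219993
Multiply by n: 209 * 0.0033219993 = 0.6942978537
Round to 4 dp: 0.6943

0.6943


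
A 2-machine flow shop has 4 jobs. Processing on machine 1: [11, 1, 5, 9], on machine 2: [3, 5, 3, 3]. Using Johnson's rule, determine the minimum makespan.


Apply Johnson's rule:
  Group 1 (a <= b): [(2, 1, 5)]
  Group 2 (a > b): [(1, 11, 3), (3, 5, 3), (4, 9, 3)]
Optimal job order: [2, 1, 3, 4]
Schedule:
  Job 2: M1 done at 1, M2 done at 6
  Job 1: M1 done at 12, M2 done at 15
  Job 3: M1 done at 17, M2 done at 20
  Job 4: M1 done at 26, M2 done at 29
Makespan = 29

29


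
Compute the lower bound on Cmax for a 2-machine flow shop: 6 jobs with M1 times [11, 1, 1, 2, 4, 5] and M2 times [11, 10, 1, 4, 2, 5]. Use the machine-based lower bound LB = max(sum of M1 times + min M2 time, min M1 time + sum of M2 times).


LB1 = sum(M1 times) + min(M2 times) = 24 + 1 = 25
LB2 = min(M1 times) + sum(M2 times) = 1 + 33 = 34
Lower bound = max(LB1, LB2) = max(25, 34) = 34

34


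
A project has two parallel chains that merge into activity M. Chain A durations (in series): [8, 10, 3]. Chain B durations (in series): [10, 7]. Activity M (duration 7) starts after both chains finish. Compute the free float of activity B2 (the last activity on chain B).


ES(B2) = sum of predecessors on chain B = 10
EF(B2) = ES + duration = 10 + 7 = 17
Successor of B2 is M. ES(M) = max(sum(A), sum(B)) = max(21, 17) = 21
Free float = ES(successor) - EF(current) = 21 - 17 = 4

4


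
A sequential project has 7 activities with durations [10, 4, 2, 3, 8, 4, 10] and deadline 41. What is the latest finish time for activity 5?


LF(activity 5) = deadline - sum of successor durations
Successors: activities 6 through 7 with durations [4, 10]
Sum of successor durations = 14
LF = 41 - 14 = 27

27


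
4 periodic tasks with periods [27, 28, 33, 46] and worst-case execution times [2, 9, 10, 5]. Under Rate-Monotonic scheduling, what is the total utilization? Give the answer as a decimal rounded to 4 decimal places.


Compute individual utilizations (exact fractions):
  Task 1: C/T = 2/27 (approx. 0.0741)
  Task 2: C/T = 9/28 (approx. 0.3214)
  Task 3: C/T = 10/33 (approx. 0.303)
  Task 4: C/T = 5/46 (approx. 0.1087)
Total utilization U = 2/27 + 9/28 + 10/33 + 5/46 = 154397/191268
Rounded to 4 decimal places: U = 0.8072
RM (Liu & Layland) bound for 4 tasks = 0.756828; compare with U = 154397/191268 (approx. 0.807229)
bound < U <= 1, so the RM sufficient condition is not met (inconclusive; an exact test such as response-time analysis is needed).

0.8072


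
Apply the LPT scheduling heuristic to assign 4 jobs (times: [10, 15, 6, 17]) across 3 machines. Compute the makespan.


Sort jobs in decreasing order (LPT): [17, 15, 10, 6]
Assign each job to the least loaded machine:
  Machine 1: jobs [17], load = 17
  Machine 2: jobs [15], load = 15
  Machine 3: jobs [10, 6], load = 16
Makespan = max load = 17

17


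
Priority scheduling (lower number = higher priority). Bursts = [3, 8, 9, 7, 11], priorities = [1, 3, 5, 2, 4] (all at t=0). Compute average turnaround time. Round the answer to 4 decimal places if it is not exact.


Sort by priority (ascending = highest first):
Order: [(1, 3), (2, 7), (3, 8), (4, 11), (5, 9)]
Completion times:
  Priority 1, burst=3, C=3
  Priority 2, burst=7, C=10
  Priority 3, burst=8, C=18
  Priority 4, burst=11, C=29
  Priority 5, burst=9, C=38
Average turnaround = 98/5 = 19.6

19.6


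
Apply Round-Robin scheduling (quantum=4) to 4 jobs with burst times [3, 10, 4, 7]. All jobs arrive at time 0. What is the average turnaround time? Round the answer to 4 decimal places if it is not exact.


Time quantum = 4
Execution trace:
  J1 runs 3 units, time = 3
  J2 runs 4 units, time = 7
  J3 runs 4 units, time = 11
  J4 runs 4 units, time = 15
  J2 runs 4 units, time = 19
  J4 runs 3 units, time = 22
  J2 runs 2 units, time = 24
Finish times: [3, 24, 11, 22]
Average turnaround = 60/4 = 15.0

15.0


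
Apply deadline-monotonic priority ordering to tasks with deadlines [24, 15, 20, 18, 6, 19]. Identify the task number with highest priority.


Sort tasks by relative deadline (ascending):
  Task 5: deadline = 6
  Task 2: deadline = 15
  Task 4: deadline = 18
  Task 6: deadline = 19
  Task 3: deadline = 20
  Task 1: deadline = 24
Priority order (highest first): [5, 2, 4, 6, 3, 1]
Highest priority task = 5

5


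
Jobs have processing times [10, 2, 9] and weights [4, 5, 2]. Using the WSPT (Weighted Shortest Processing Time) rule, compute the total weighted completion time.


Compute p/w ratios and sort ascending (WSPT): [(2, 5), (10, 4), (9, 2)]
Compute weighted completion times:
  Job (p=2,w=5): C=2, w*C=5*2=10
  Job (p=10,w=4): C=12, w*C=4*12=48
  Job (p=9,w=2): C=21, w*C=2*21=42
Total weighted completion time = 100

100


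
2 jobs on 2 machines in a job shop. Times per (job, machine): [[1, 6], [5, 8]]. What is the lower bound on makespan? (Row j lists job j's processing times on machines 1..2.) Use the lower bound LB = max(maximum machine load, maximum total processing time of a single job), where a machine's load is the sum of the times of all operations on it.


Machine loads:
  Machine 1: 1 + 5 = 6
  Machine 2: 6 + 8 = 14
Max machine load = 14
Job totals:
  Job 1: 7
  Job 2: 13
Max job total = 13
Lower bound = max(14, 13) = 14

14


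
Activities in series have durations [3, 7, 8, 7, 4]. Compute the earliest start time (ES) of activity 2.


Activity 2 starts after activities 1 through 1 complete.
Predecessor durations: [3]
ES = 3 = 3

3


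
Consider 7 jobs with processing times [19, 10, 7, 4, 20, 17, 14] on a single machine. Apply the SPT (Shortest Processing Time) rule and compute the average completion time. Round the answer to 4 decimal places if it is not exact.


Sort jobs by processing time (SPT order): [4, 7, 10, 14, 17, 19, 20]
Compute completion times sequentially:
  Job 1: processing = 4, completes at 4
  Job 2: processing = 7, completes at 11
  Job 3: processing = 10, completes at 21
  Job 4: processing = 14, completes at 35
  Job 5: processing = 17, completes at 52
  Job 6: processing = 19, completes at 71
  Job 7: processing = 20, completes at 91
Sum of completion times = 285
Average completion time = 285/7 = 40.7143

40.7143


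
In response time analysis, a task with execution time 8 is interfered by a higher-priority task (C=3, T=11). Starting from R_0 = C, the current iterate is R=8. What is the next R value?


R_next = C + ceil(R_prev / T_hp) * C_hp
ceil(8 / 11) = ceil(0.7273) = 1
Interference = 1 * 3 = 3
R_next = 8 + 3 = 11

11


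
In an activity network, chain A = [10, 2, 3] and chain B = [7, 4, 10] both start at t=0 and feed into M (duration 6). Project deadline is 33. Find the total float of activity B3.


Forward pass: ES(B3) = sum of predecessors on chain B = 11
EF = ES + duration = 11 + 10 = 21
Backward pass: LF(M) = deadline = 33; LS(M) = 33 - 6 = 27
LF(B3) = LS(M) - sum(successors on chain B) = 27 - 0 = 27
LS = LF - duration = 27 - 10 = 17
Total float = LS - ES = 17 - 11 = 6

6


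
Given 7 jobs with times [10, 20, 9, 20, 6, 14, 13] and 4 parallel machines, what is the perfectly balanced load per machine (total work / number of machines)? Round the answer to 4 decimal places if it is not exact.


Total processing time = 10 + 20 + 9 + 20 + 6 + 14 + 13 = 92
Number of machines = 4
Ideal balanced load = 92 / 4 = 23.0

23.0


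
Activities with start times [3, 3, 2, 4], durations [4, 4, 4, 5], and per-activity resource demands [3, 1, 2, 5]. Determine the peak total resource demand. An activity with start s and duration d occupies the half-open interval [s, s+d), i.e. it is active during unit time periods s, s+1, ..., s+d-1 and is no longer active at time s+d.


Each activity i is active on [start_i, start_i + duration_i).
Compute total resource usage per time slot:
  t=0: active resources = [], total = 0
  t=1: active resources = [], total = 0
  t=2: active resources = [2], total = 2
  t=3: active resources = [3, 1, 2], total = 6
  t=4: active resources = [3, 1, 2, 5], total = 11
  t=5: active resources = [3, 1, 2, 5], total = 11
  t=6: active resources = [3, 1, 5], total = 9
  t=7: active resources = [5], total = 5
  t=8: active resources = [5], total = 5
Peak resource demand = 11

11


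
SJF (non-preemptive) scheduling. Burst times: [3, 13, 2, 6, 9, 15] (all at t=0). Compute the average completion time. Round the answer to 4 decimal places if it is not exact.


SJF order (ascending): [2, 3, 6, 9, 13, 15]
Completion times:
  Job 1: burst=2, C=2
  Job 2: burst=3, C=5
  Job 3: burst=6, C=11
  Job 4: burst=9, C=20
  Job 5: burst=13, C=33
  Job 6: burst=15, C=48
Average completion = 119/6 = 19.8333

19.8333
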